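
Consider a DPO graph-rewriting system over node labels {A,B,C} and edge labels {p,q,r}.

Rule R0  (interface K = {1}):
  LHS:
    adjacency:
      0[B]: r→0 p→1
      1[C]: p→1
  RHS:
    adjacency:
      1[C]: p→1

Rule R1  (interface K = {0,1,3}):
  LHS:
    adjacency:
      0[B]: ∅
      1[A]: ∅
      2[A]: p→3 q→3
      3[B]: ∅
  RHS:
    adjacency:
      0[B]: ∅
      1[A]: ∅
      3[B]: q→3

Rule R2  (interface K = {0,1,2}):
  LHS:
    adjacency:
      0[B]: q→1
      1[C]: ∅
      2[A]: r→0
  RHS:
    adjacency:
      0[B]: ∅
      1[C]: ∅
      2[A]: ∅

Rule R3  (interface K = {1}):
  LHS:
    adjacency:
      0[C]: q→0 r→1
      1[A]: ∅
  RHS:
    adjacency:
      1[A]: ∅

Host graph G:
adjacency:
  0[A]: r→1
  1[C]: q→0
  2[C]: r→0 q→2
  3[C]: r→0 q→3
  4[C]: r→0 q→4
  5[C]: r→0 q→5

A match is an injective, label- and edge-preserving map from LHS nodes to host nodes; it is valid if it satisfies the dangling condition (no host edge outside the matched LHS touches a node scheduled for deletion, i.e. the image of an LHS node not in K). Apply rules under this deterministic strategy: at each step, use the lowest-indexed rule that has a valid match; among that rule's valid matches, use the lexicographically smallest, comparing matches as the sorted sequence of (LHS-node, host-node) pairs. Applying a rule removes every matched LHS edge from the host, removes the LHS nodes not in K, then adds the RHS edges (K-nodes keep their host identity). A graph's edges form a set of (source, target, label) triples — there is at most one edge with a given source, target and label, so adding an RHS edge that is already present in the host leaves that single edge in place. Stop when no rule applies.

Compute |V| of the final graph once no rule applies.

initial: |V|=6 |E|=10  E = 0-r->1 1-q->0 2-r->0 2-q->2 3-r->0 3-q->3 4-r->0 4-q->4 5-r->0 5-q->5
step 1: apply R3 at {0↦2, 1↦0}  → |V|=5 |E|=8  E = 0-r->1 1-q->0 3-r->0 3-q->3 4-r->0 4-q->4 5-r->0 5-q->5
step 2: apply R3 at {0↦3, 1↦0}  → |V|=4 |E|=6  E = 0-r->1 1-q->0 4-r->0 4-q->4 5-r->0 5-q->5
step 3: apply R3 at {0↦4, 1↦0}  → |V|=3 |E|=4  E = 0-r->1 1-q->0 5-r->0 5-q->5
step 4: apply R3 at {0↦5, 1↦0}  → |V|=2 |E|=2  E = 0-r->1 1-q->0
final graph: no rule applies after step 4
NF nodes: {0:A, 1:C}

Answer: 2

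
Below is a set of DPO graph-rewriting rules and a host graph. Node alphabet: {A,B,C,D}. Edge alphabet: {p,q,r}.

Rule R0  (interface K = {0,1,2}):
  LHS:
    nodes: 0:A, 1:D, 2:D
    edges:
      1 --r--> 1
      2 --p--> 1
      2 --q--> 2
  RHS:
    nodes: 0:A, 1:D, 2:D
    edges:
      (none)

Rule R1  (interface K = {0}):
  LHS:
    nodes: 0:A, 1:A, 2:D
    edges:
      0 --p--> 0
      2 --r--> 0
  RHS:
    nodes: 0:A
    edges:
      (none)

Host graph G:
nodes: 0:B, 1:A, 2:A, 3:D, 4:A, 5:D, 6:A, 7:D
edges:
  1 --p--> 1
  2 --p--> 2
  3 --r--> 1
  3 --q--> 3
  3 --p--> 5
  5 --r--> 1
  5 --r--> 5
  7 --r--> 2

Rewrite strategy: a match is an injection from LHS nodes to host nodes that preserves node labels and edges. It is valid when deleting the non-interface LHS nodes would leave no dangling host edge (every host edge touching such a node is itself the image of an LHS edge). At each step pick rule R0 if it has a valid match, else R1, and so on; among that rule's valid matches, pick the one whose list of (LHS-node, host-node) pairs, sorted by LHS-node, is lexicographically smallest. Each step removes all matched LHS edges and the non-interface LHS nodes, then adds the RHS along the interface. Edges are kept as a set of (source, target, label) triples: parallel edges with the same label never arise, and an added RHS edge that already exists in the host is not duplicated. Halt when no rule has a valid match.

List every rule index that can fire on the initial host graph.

Answer: [R0,R1]

Derivation:
R0: 4 valid matches — {0↦1, 1↦5, 2↦3}, {0↦2, 1↦5, 2↦3}, {0↦4, 1↦5, 2↦3} (+1 more)
R1: 2 valid matches — {0↦2, 1↦4, 2↦7}, {0↦2, 1↦6, 2↦7}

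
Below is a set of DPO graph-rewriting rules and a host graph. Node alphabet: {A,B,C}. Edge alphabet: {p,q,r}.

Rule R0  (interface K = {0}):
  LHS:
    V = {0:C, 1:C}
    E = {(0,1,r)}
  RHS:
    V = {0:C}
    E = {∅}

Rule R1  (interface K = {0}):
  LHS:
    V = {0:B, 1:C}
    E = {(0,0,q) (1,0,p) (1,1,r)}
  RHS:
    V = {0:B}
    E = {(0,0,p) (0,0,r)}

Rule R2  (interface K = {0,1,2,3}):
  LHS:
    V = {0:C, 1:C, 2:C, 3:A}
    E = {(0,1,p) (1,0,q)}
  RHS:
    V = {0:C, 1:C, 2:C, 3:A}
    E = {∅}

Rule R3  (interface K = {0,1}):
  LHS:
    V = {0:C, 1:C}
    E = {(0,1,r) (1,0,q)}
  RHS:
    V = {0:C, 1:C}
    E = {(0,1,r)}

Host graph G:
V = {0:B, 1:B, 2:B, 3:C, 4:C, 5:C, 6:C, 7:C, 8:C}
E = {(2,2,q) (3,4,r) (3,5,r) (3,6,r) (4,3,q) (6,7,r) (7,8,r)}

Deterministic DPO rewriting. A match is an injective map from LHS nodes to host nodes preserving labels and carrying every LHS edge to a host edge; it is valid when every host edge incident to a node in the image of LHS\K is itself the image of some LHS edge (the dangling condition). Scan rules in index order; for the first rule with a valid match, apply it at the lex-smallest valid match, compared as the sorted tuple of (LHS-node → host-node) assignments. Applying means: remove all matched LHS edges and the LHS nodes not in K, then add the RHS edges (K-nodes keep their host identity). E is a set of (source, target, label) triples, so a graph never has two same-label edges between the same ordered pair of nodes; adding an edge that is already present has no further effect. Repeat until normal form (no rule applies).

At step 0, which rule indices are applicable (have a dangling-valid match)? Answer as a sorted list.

Answer: [R0,R3]

Rewrite trace:
R0: 2 valid matches — {0↦3, 1↦5}, {0↦7, 1↦8}
R1: no valid match — LHS pattern not found
R2: no valid match — LHS pattern not found
R3: 1 valid match — {0↦3, 1↦4}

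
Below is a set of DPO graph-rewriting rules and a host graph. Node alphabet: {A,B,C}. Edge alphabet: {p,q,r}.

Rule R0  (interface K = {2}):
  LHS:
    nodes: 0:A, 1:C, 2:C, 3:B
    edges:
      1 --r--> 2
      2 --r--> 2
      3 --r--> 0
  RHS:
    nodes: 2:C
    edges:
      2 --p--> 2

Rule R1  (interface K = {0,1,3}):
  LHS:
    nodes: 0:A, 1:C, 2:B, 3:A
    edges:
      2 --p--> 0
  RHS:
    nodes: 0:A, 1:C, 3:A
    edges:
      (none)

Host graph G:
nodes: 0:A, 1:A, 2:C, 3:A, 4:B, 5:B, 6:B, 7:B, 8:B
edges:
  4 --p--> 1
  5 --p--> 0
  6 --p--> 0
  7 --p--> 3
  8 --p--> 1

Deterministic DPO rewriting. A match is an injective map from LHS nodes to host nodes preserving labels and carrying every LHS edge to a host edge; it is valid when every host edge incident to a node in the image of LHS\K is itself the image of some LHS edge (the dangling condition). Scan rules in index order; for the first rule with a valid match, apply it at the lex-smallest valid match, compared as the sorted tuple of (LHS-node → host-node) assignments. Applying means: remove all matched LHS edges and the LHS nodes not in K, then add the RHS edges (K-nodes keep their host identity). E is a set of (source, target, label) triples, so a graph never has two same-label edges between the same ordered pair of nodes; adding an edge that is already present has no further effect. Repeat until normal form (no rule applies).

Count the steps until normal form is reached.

[0] host  ⇒  9 nodes, 5 edges  {4-p->1 5-p->0 6-p->0 7-p->3 8-p->1}
[1] R1 @ {0↦0, 1↦2, 2↦5, 3↦1}  ⇒  8 nodes, 4 edges  {4-p->1 6-p->0 7-p->3 8-p->1}
[2] R1 @ {0↦0, 1↦2, 2↦6, 3↦1}  ⇒  7 nodes, 3 edges  {4-p->1 7-p->3 8-p->1}
[3] R1 @ {0↦1, 1↦2, 2↦4, 3↦0}  ⇒  6 nodes, 2 edges  {7-p->3 8-p->1}
[4] R1 @ {0↦1, 1↦2, 2↦8, 3↦0}  ⇒  5 nodes, 1 edges  {7-p->3}
[5] R1 @ {0↦3, 1↦2, 2↦7, 3↦0}  ⇒  4 nodes, 0 edges  {∅}
halt: no rule applies after step 5

Answer: 5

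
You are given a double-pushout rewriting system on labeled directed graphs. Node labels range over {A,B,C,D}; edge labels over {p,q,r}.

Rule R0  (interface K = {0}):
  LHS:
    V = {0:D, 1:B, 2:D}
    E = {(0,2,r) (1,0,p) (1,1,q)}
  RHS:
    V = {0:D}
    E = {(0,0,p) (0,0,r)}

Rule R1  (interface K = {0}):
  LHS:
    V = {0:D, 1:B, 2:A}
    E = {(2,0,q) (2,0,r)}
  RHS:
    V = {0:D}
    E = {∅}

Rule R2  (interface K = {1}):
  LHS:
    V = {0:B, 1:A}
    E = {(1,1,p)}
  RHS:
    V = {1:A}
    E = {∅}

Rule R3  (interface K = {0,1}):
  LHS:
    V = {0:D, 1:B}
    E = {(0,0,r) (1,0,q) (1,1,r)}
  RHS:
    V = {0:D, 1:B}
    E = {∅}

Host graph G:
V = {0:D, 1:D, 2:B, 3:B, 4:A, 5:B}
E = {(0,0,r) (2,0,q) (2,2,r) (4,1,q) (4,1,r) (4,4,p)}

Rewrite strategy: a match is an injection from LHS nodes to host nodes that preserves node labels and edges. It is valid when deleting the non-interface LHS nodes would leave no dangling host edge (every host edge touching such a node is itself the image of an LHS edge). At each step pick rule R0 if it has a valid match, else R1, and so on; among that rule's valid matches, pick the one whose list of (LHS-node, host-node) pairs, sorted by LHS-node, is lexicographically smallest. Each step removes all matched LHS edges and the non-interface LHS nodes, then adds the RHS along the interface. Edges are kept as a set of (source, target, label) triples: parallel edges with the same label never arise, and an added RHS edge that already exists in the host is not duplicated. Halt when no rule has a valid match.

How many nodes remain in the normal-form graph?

initial: |V|=6 |E|=6  E = 0-r->0 2-q->0 2-r->2 4-q->1 4-r->1 4-p->4
step 1: apply R2 at {0↦3, 1↦4}  → |V|=5 |E|=5  E = 0-r->0 2-q->0 2-r->2 4-q->1 4-r->1
step 2: apply R1 at {0↦1, 1↦5, 2↦4}  → |V|=3 |E|=3  E = 0-r->0 2-q->0 2-r->2
step 3: apply R3 at {0↦0, 1↦2}  → |V|=3 |E|=0  E = ∅
final graph: no rule applies after step 3
NF nodes: {0:D, 1:D, 2:B}

Answer: 3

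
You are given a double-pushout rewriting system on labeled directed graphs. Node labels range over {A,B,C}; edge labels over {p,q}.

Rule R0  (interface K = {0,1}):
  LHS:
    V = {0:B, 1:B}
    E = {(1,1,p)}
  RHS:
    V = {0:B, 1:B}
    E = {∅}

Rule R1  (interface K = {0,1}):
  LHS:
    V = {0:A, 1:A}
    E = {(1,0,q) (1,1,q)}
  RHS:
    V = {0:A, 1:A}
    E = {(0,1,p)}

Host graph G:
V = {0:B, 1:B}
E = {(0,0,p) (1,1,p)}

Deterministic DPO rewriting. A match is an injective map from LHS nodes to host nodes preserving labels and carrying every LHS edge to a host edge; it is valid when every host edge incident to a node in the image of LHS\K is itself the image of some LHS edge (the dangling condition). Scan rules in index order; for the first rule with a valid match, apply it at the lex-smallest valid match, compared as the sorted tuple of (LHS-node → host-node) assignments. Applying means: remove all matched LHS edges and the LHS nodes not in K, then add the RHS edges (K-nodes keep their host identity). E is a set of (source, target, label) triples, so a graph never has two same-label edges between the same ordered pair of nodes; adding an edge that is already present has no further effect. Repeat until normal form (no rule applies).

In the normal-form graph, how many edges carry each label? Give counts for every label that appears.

initial: |V|=2 |E|=2  E = 0-p->0 1-p->1
step 1: apply R0 at {0↦0, 1↦1}  → |V|=2 |E|=1  E = 0-p->0
step 2: apply R0 at {0↦1, 1↦0}  → |V|=2 |E|=0  E = ∅
normal form: no rule applies after step 2
NF edges: []

Answer: (no edges)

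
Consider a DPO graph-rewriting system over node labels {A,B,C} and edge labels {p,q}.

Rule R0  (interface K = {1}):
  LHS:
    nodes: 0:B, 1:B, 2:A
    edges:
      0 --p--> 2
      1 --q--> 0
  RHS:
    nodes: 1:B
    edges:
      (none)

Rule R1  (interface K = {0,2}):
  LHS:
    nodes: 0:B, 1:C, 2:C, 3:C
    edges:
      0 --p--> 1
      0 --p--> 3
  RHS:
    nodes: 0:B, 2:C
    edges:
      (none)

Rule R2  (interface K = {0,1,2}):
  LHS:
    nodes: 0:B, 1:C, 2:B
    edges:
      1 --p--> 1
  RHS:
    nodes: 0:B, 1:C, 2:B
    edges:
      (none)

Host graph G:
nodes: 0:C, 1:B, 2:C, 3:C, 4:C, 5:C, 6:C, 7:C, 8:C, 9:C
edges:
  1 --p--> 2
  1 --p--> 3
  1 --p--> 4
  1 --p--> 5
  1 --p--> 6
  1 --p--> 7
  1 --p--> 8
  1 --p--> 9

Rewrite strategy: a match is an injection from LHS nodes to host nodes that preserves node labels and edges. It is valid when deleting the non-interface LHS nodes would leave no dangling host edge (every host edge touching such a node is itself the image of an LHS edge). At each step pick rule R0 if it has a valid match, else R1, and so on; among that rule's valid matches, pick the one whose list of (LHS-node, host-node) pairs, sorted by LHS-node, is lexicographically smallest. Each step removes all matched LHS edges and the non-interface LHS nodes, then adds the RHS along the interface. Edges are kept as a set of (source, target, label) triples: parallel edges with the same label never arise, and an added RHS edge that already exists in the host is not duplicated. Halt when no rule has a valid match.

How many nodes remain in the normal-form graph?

Answer: 2

Rewrite trace:
start.  V:10 E:8  edges: 1-p->2 1-p->3 1-p->4 1-p->5 1-p->6 1-p->7 1-p->8 1-p->9
1. fire R1 via {0↦1, 1↦2, 2↦0, 3↦3}  →  V:8 E:6  edges: 1-p->4 1-p->5 1-p->6 1-p->7 1-p->8 1-p->9
2. fire R1 via {0↦1, 1↦4, 2↦0, 3↦5}  →  V:6 E:4  edges: 1-p->6 1-p->7 1-p->8 1-p->9
3. fire R1 via {0↦1, 1↦6, 2↦0, 3↦7}  →  V:4 E:2  edges: 1-p->8 1-p->9
4. fire R1 via {0↦1, 1↦8, 2↦0, 3↦9}  →  V:2 E:0  edges: ∅
halt: no rule applies after step 4
NF nodes: {0:C, 1:B}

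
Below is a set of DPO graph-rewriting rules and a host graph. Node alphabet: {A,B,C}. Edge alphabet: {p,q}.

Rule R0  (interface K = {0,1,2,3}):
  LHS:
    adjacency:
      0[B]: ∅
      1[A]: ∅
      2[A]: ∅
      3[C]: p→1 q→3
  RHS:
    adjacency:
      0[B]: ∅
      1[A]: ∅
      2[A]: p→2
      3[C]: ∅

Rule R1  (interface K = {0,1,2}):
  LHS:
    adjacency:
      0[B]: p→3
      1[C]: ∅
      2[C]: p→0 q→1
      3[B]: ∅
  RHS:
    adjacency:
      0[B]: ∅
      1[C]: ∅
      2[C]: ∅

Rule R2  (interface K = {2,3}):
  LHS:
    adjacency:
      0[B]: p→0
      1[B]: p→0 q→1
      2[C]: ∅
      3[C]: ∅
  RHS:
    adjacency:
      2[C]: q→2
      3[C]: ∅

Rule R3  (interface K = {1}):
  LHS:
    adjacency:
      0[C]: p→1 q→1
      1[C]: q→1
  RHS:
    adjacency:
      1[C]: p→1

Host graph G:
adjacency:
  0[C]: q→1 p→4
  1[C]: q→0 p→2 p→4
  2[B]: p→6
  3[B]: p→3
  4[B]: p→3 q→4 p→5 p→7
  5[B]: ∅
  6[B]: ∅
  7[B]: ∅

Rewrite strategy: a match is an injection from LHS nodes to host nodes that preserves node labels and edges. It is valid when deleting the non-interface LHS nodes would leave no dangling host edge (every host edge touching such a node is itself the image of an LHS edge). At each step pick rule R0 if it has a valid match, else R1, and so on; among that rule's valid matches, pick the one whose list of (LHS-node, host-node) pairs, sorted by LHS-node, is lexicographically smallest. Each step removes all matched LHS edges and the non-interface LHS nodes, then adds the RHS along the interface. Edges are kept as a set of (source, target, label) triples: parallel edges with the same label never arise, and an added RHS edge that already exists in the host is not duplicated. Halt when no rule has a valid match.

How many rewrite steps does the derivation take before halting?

[0] host  ⇒  8 nodes, 11 edges  {0-q->1 0-p->4 1-q->0 1-p->2 1-p->4 2-p->6 3-p->3 4-p->3 4-q->4 4-p->5 4-p->7}
[1] R1 @ {0↦2, 1↦0, 2↦1, 3↦6}  ⇒  7 nodes, 8 edges  {0-q->1 0-p->4 1-p->4 3-p->3 4-p->3 4-q->4 4-p->5 4-p->7}
[2] R1 @ {0↦4, 1↦1, 2↦0, 3↦5}  ⇒  6 nodes, 5 edges  {1-p->4 3-p->3 4-p->3 4-q->4 4-p->7}
halt: no rule applies after step 2

Answer: 2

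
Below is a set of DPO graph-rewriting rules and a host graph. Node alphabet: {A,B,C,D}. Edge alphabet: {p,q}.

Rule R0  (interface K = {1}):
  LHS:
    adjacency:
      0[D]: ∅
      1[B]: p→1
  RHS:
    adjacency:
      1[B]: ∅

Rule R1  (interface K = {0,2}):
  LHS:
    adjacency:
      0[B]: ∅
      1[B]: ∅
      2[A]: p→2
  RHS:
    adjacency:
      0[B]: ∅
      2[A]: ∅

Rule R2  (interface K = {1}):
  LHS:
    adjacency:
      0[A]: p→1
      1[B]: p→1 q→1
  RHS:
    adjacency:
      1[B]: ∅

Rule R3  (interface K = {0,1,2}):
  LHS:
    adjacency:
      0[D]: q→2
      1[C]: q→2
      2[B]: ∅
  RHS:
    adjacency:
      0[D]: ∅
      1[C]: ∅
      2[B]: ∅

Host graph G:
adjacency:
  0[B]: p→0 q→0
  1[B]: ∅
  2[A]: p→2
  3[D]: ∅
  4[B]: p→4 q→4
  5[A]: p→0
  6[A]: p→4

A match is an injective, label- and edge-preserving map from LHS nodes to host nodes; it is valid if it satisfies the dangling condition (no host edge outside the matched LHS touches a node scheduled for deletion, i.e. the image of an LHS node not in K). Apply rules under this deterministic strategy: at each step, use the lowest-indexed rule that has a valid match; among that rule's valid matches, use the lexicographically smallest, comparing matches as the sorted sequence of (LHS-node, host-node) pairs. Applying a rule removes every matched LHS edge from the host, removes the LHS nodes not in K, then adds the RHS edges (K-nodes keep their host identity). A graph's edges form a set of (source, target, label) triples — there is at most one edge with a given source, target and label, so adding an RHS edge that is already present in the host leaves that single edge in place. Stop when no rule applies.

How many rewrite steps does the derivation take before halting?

Answer: 3

Steps:
initial: |V|=7 |E|=7  E = 0-p->0 0-q->0 2-p->2 4-p->4 4-q->4 5-p->0 6-p->4
step 1: apply R0 at {0↦3, 1↦0}  → |V|=6 |E|=6  E = 0-q->0 2-p->2 4-p->4 4-q->4 5-p->0 6-p->4
step 2: apply R1 at {0↦0, 1↦1, 2↦2}  → |V|=5 |E|=5  E = 0-q->0 4-p->4 4-q->4 5-p->0 6-p->4
step 3: apply R2 at {0↦6, 1↦4}  → |V|=4 |E|=2  E = 0-q->0 5-p->0
normal form: no rule applies after step 3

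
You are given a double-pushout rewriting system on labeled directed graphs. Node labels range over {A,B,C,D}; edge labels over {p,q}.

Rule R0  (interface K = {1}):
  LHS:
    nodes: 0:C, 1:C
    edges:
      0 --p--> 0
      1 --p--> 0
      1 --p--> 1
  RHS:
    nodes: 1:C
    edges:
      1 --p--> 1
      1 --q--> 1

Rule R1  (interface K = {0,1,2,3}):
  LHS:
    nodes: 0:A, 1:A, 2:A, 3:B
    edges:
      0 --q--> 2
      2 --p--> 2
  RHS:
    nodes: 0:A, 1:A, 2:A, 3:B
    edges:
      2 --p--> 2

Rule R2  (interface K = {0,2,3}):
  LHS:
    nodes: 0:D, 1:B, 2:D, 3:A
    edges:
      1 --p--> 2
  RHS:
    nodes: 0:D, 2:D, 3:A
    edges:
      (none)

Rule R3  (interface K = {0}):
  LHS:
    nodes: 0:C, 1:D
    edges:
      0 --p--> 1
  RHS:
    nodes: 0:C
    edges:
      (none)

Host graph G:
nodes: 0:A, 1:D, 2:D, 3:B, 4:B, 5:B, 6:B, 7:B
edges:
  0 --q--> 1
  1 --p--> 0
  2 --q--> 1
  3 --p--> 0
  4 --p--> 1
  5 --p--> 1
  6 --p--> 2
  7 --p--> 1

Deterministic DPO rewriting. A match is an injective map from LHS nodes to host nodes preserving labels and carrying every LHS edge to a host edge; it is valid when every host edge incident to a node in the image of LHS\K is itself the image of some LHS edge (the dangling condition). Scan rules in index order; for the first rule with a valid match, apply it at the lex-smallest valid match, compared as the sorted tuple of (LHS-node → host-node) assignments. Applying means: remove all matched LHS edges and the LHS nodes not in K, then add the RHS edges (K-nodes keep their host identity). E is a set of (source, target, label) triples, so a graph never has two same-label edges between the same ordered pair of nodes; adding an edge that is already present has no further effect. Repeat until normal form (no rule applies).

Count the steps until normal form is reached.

start.  V:8 E:8  edges: 0-q->1 1-p->0 2-q->1 3-p->0 4-p->1 5-p->1 6-p->2 7-p->1
1. fire R2 via {0↦1, 1↦6, 2↦2, 3↦0}  →  V:7 E:7  edges: 0-q->1 1-p->0 2-q->1 3-p->0 4-p->1 5-p->1 7-p->1
2. fire R2 via {0↦2, 1↦4, 2↦1, 3↦0}  →  V:6 E:6  edges: 0-q->1 1-p->0 2-q->1 3-p->0 5-p->1 7-p->1
3. fire R2 via {0↦2, 1↦5, 2↦1, 3↦0}  →  V:5 E:5  edges: 0-q->1 1-p->0 2-q->1 3-p->0 7-p->1
4. fire R2 via {0↦2, 1↦7, 2↦1, 3↦0}  →  V:4 E:4  edges: 0-q->1 1-p->0 2-q->1 3-p->0
normal form: no rule applies after step 4

Answer: 4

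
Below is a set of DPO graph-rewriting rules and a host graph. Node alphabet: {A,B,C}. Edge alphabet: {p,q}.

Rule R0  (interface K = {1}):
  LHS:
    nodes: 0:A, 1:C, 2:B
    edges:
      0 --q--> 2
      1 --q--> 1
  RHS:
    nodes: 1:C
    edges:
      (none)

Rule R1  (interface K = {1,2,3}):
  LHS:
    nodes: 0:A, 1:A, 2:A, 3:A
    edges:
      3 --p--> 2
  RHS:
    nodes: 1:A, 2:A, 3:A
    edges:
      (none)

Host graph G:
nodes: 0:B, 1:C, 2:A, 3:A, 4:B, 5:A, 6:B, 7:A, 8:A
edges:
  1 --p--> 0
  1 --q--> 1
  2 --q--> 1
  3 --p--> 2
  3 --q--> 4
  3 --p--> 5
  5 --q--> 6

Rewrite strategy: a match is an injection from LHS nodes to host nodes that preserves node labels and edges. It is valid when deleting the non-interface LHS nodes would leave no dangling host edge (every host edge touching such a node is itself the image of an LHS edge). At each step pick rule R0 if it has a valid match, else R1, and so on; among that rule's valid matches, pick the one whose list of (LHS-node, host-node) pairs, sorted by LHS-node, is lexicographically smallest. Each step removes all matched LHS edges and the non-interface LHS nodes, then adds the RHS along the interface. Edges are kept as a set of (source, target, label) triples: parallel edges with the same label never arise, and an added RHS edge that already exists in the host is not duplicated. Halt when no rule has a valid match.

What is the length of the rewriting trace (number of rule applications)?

initial: |V|=9 |E|=7  E = 1-p->0 1-q->1 2-q->1 3-p->2 3-q->4 3-p->5 5-q->6
step 1: apply R1 at {0↦7, 1↦2, 2↦5, 3↦3}  → |V|=8 |E|=6  E = 1-p->0 1-q->1 2-q->1 3-p->2 3-q->4 5-q->6
step 2: apply R0 at {0↦5, 1↦1, 2↦6}  → |V|=6 |E|=4  E = 1-p->0 2-q->1 3-p->2 3-q->4
halt: no rule applies after step 2

Answer: 2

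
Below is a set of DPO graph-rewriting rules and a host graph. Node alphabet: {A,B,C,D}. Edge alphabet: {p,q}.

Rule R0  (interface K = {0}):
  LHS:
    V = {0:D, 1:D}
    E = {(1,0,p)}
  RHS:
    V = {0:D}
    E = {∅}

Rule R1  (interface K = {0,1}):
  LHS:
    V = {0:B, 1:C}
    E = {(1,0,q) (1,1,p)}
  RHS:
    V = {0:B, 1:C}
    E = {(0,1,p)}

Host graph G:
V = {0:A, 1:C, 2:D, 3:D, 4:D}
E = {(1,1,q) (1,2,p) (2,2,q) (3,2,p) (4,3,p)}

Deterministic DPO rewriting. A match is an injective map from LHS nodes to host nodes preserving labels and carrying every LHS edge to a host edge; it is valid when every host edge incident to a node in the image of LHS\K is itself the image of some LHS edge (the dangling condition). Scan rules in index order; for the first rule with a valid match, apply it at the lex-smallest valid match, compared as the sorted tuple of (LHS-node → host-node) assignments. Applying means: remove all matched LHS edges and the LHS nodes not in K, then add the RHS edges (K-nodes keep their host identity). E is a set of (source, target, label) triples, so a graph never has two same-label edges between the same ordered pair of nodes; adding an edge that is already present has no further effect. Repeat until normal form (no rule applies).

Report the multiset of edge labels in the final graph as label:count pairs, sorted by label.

Answer: p:1 q:2

Steps:
initial: |V|=5 |E|=5  E = 1-q->1 1-p->2 2-q->2 3-p->2 4-p->3
step 1: apply R0 at {0↦3, 1↦4}  → |V|=4 |E|=4  E = 1-q->1 1-p->2 2-q->2 3-p->2
step 2: apply R0 at {0↦2, 1↦3}  → |V|=3 |E|=3  E = 1-q->1 1-p->2 2-q->2
final graph: no rule applies after step 2
NF edges: [(1, 1, 'q'), (1, 2, 'p'), (2, 2, 'q')]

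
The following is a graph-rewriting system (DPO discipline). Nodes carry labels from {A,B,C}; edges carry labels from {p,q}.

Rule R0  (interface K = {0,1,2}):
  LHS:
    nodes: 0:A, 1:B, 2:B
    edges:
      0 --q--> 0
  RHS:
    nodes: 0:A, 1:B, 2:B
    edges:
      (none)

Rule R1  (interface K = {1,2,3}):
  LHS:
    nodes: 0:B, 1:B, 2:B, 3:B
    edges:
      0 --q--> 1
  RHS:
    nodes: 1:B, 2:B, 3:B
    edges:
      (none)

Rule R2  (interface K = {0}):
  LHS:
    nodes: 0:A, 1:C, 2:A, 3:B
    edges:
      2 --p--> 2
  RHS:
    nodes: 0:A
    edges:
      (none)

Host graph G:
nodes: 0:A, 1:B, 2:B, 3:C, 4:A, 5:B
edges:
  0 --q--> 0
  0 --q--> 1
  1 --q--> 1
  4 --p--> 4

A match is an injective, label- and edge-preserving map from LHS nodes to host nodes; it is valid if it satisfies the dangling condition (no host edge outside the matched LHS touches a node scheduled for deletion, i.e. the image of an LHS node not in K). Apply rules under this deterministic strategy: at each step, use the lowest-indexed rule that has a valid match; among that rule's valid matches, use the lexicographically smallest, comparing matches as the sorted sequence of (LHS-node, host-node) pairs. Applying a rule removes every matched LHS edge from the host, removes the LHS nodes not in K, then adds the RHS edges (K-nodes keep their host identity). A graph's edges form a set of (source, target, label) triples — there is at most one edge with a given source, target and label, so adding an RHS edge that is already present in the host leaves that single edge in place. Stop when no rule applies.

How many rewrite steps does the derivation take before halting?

Answer: 2

Derivation:
[0] host  ⇒  6 nodes, 4 edges  {0-q->0 0-q->1 1-q->1 4-p->4}
[1] R0 @ {0↦0, 1↦1, 2↦2}  ⇒  6 nodes, 3 edges  {0-q->1 1-q->1 4-p->4}
[2] R2 @ {0↦0, 1↦3, 2↦4, 3↦2}  ⇒  3 nodes, 2 edges  {0-q->1 1-q->1}
normal form: no rule applies after step 2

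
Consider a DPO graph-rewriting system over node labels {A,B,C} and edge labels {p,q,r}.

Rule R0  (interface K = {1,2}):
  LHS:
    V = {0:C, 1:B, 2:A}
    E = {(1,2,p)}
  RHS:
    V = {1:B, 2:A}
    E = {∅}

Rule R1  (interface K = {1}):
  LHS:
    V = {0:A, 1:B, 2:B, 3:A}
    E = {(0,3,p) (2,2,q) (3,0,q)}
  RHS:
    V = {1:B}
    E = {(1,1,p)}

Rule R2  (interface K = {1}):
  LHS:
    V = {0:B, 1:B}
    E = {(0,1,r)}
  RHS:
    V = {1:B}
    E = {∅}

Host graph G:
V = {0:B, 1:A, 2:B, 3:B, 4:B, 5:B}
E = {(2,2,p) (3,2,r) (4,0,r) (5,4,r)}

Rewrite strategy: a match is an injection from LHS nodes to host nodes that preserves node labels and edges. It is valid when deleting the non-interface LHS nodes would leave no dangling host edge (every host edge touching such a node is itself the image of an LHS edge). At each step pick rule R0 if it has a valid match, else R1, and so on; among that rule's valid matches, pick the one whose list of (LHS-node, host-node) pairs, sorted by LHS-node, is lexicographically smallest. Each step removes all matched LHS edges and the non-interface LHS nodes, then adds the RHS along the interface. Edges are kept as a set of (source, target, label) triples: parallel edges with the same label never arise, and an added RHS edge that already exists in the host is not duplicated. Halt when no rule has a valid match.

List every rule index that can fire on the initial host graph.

R0: no valid match — LHS pattern not found
R1: no valid match — LHS pattern not found
R2: 2 valid matches — {0↦3, 1↦2}, {0↦5, 1↦4}

Answer: [R2]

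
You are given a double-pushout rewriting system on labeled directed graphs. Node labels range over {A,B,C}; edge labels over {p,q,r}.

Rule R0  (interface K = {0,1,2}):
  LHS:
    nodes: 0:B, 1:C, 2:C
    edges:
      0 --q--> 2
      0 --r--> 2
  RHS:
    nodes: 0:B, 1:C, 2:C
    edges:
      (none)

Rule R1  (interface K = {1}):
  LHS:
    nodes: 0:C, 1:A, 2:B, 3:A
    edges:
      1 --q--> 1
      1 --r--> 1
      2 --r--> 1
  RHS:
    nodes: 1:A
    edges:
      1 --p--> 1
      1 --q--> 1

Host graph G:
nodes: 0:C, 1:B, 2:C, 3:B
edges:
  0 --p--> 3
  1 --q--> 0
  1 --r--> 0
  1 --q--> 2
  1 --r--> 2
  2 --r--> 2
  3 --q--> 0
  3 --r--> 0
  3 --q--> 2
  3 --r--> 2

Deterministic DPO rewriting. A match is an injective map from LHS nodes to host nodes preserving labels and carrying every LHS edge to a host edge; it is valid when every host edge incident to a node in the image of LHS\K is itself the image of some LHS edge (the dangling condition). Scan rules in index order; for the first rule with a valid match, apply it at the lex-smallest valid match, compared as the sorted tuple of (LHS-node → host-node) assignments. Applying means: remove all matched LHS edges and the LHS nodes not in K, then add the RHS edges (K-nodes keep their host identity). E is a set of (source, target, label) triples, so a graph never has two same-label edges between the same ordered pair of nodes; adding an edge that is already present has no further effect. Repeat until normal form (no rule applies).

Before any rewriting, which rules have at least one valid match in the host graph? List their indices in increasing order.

Answer: [R0]

Steps:
R0: 4 valid matches — {0↦1, 1↦0, 2↦2}, {0↦1, 1↦2, 2↦0}, {0↦3, 1↦0, 2↦2} (+1 more)
R1: no valid match — LHS pattern not found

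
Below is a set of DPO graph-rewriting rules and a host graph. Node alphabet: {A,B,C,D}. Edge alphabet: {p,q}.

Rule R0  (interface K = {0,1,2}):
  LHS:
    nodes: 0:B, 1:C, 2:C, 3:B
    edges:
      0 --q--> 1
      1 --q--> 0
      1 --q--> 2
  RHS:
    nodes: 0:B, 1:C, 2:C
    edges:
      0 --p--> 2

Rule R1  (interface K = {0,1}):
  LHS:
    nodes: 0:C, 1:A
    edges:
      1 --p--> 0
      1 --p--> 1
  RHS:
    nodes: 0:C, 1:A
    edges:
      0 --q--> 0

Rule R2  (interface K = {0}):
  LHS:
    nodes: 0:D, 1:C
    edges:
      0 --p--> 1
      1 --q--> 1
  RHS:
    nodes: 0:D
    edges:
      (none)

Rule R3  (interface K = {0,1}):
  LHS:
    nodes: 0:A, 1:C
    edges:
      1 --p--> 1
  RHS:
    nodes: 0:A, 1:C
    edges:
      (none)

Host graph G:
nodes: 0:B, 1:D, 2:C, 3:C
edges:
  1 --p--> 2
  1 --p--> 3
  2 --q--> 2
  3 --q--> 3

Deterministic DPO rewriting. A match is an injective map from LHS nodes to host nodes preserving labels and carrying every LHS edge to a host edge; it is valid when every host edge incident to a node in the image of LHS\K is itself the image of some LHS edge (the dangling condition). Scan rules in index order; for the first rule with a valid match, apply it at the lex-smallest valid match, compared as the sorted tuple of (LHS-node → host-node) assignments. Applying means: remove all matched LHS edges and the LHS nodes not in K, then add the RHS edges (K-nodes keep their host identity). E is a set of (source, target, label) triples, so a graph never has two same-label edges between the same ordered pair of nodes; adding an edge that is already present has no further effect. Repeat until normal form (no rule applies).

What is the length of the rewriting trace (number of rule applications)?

Answer: 2

Rewrite trace:
[0] host  ⇒  4 nodes, 4 edges  {1-p->2 1-p->3 2-q->2 3-q->3}
[1] R2 @ {0↦1, 1↦2}  ⇒  3 nodes, 2 edges  {1-p->3 3-q->3}
[2] R2 @ {0↦1, 1↦3}  ⇒  2 nodes, 0 edges  {∅}
normal form: no rule applies after step 2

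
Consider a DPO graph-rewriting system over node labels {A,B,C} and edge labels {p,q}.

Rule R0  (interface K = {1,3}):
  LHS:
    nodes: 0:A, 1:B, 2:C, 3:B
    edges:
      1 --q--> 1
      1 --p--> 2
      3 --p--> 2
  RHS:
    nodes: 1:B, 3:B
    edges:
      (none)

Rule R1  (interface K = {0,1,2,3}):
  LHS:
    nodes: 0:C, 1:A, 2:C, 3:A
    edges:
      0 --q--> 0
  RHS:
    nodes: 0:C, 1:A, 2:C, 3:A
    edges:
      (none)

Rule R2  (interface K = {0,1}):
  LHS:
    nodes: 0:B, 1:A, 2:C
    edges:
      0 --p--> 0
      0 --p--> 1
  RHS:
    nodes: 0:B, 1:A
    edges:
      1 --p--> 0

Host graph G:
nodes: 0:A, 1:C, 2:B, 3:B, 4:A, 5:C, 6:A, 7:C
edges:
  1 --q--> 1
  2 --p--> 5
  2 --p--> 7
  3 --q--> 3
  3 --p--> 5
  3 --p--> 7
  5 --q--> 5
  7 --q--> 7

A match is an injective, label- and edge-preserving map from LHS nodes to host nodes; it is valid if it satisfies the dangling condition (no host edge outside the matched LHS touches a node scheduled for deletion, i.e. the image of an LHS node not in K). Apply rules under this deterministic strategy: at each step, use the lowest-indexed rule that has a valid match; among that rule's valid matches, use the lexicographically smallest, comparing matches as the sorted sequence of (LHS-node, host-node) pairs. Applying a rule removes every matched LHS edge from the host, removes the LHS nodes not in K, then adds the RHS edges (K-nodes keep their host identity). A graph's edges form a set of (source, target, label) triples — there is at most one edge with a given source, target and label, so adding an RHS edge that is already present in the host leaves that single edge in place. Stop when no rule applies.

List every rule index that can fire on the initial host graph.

Answer: [R1]

Derivation:
R0: no valid match — 6 raw matches, all fail dangling condition
R1: 36 valid matches — {0↦1, 1↦0, 2↦5, 3↦4}, {0↦1, 1↦0, 2↦5, 3↦6}, {0↦1, 1↦0, 2↦7, 3↦4} (+33 more)
R2: no valid match — LHS pattern not found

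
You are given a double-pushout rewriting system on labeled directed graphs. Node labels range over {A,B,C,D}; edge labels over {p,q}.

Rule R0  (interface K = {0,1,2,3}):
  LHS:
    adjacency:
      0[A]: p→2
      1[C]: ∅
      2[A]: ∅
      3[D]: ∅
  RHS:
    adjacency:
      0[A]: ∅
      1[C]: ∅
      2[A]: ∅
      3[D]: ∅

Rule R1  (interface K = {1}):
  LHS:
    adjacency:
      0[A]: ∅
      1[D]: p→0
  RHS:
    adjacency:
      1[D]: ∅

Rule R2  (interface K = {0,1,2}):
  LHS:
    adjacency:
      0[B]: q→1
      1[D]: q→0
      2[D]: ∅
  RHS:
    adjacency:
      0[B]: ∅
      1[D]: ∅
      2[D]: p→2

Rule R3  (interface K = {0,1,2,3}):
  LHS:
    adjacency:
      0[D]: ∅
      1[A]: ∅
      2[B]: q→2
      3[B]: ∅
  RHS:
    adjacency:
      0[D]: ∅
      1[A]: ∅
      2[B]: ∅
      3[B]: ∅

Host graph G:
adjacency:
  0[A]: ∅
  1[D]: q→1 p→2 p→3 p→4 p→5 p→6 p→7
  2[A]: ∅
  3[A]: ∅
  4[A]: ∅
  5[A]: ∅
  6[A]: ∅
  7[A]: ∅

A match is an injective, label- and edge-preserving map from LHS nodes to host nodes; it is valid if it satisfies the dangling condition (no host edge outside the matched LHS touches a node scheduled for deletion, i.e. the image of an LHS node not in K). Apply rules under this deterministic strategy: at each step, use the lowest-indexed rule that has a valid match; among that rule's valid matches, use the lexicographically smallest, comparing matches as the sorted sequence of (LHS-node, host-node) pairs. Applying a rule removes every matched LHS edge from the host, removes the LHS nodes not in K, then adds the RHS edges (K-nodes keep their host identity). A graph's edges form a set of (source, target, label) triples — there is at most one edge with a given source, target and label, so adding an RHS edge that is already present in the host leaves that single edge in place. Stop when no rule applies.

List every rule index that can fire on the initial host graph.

R0: no valid match — LHS pattern not found
R1: 6 valid matches — {0↦2, 1↦1}, {0↦3, 1↦1}, {0↦4, 1↦1} (+3 more)
R2: no valid match — LHS pattern not found
R3: no valid match — LHS pattern not found

Answer: [R1]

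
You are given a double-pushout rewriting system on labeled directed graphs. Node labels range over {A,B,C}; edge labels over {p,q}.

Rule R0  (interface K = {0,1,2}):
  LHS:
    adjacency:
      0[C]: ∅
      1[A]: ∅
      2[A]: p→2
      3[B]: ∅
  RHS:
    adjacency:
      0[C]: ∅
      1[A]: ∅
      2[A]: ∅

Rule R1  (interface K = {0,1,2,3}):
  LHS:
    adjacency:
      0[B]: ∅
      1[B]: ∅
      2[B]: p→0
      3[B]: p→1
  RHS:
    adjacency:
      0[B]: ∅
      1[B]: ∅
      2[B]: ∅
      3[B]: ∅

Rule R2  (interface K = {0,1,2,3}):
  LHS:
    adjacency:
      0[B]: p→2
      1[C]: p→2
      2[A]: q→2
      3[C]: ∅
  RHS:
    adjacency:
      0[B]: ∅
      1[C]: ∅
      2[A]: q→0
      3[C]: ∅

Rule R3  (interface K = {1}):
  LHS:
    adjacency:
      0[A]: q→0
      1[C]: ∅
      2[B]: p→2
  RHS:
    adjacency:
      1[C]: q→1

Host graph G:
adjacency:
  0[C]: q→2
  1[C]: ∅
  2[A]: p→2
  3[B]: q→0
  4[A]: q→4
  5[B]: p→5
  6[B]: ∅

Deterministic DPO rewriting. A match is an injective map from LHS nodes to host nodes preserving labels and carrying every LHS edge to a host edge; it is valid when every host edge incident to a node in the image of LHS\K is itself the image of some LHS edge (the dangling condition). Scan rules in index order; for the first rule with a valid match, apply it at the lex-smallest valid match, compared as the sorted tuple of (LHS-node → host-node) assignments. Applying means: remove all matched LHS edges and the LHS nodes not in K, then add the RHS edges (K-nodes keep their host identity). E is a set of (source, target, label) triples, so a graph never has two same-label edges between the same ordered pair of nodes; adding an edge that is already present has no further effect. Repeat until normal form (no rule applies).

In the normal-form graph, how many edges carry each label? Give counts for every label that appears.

Answer: q:3

Derivation:
initial: |V|=7 |E|=5  E = 0-q->2 2-p->2 3-q->0 4-q->4 5-p->5
step 1: apply R0 at {0↦0, 1↦4, 2↦2, 3↦6}  → |V|=6 |E|=4  E = 0-q->2 3-q->0 4-q->4 5-p->5
step 2: apply R3 at {0↦4, 1↦0, 2↦5}  → |V|=4 |E|=3  E = 0-q->0 0-q->2 3-q->0
normal form: no rule applies after step 2
NF edges: [(0, 0, 'q'), (0, 2, 'q'), (3, 0, 'q')]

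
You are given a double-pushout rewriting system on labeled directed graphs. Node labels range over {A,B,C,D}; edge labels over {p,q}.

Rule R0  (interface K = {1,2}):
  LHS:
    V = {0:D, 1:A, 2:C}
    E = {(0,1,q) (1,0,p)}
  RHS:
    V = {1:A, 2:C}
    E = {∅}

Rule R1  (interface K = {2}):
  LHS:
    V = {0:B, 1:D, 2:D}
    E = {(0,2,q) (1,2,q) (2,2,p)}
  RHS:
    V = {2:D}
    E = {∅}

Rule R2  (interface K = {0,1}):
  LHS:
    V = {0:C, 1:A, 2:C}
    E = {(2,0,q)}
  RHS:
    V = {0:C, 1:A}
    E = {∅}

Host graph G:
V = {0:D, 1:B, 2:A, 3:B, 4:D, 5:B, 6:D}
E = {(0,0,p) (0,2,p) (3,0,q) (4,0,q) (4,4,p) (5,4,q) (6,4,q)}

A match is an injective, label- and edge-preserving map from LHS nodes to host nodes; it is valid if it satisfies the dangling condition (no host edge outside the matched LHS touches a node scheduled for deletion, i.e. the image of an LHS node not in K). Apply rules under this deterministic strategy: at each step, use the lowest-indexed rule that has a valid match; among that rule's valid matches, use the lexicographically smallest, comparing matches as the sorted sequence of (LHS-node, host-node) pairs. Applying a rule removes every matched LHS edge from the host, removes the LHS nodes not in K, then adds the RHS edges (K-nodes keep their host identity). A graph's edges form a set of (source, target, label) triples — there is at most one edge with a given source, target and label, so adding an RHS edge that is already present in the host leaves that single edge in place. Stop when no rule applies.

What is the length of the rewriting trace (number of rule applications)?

Answer: 2

Steps:
initial: |V|=7 |E|=7  E = 0-p->0 0-p->2 3-q->0 4-q->0 4-p->4 5-q->4 6-q->4
step 1: apply R1 at {0↦5, 1↦6, 2↦4}  → |V|=5 |E|=4  E = 0-p->0 0-p->2 3-q->0 4-q->0
step 2: apply R1 at {0↦3, 1↦4, 2↦0}  → |V|=3 |E|=1  E = 0-p->2
final graph: no rule applies after step 2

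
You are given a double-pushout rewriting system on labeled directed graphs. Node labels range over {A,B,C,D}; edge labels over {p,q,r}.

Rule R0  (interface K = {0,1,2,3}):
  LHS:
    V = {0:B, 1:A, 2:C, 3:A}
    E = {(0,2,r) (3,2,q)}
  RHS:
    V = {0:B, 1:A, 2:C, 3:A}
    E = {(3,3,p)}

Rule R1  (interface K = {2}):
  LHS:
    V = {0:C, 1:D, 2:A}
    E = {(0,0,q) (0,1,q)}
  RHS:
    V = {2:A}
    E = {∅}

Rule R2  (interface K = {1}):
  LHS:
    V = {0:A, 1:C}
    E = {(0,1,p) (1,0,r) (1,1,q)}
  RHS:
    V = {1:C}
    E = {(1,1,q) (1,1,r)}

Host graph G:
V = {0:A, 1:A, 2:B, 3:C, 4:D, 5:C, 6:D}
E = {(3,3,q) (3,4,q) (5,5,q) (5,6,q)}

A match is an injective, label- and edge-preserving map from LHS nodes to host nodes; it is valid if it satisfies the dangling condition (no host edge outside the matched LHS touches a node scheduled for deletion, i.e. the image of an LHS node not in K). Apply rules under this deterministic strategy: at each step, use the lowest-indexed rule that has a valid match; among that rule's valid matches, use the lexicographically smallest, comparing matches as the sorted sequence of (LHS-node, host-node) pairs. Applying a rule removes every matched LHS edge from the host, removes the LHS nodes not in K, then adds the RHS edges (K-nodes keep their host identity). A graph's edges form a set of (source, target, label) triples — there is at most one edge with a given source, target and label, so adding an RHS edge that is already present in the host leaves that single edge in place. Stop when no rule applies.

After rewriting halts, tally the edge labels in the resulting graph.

[0] host  ⇒  7 nodes, 4 edges  {3-q->3 3-q->4 5-q->5 5-q->6}
[1] R1 @ {0↦3, 1↦4, 2↦0}  ⇒  5 nodes, 2 edges  {5-q->5 5-q->6}
[2] R1 @ {0↦5, 1↦6, 2↦0}  ⇒  3 nodes, 0 edges  {∅}
final graph: no rule applies after step 2
NF edges: []

Answer: (no edges)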